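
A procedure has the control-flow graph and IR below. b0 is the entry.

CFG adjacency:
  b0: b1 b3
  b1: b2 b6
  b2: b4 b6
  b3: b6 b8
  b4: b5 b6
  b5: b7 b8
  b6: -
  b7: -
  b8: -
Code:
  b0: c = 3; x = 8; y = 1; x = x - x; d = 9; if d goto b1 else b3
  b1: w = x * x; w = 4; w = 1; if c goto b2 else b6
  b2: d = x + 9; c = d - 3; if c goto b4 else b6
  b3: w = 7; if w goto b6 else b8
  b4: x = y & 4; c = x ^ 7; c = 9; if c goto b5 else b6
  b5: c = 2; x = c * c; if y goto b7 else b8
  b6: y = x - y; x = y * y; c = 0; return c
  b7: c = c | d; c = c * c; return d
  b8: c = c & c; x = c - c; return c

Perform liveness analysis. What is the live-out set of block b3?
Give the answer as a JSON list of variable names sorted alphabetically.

Answer: ["c", "x", "y"]

Derivation:
Per-block:
  b0: {c,d,x,y} / ∅
  b1: {w} / {c,x}
  b2: {c,d} / {x}
  b3: {w} / ∅
  b4: {c,x} / {y}
  b5: {c,x} / {y}
  b6: {c,x,y} / {x,y}
  b7: {c} / {c,d}
  b8: {c,x} / {c}

Backward fixpoint:
  b0 li=∅ lo={c,x,y}
  b1 li={c,x,y} lo={x,y}
  b2 li={x,y} lo={d,x,y}
  b3 li={c,x,y} lo={c,x,y}
  b4 li={d,y} lo={d,x,y}
  b5 li={d,y} lo={c,d}
  b6 li={x,y} lo=∅
  b7 li={c,d} lo=∅
  b8 li={c} lo=∅

live-out(b3) = ["c", "x", "y"]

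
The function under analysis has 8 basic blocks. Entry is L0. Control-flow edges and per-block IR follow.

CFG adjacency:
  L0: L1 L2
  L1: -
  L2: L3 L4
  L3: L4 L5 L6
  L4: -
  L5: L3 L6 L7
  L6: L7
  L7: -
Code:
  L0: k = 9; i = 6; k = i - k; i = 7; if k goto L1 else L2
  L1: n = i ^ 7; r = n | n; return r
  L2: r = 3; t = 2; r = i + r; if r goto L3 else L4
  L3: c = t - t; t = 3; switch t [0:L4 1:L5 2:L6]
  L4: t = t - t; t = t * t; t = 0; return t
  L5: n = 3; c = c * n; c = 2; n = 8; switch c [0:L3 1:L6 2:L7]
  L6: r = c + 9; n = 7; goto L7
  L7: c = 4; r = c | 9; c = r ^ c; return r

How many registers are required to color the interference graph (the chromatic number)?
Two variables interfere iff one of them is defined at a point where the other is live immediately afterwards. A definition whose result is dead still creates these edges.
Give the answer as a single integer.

Answer: 3

Analysis:
Block summaries:
  L0: {i,k} / ∅
  L1: {n,r} / {i}
  L2: {r,t} / {i}
  L3: {c,t} / {t}
  L4: {t} / {t}
  L5: {c,n} / {c}
  L6: {n,r} / {c}
  L7: {c,r} / ∅

Backward fixpoint:
  live L0: ∅→{i}
  live L1: {i}→∅
  live L2: {i}→{t}
  live L3: {t}→{c,t}
  live L4: {t}→∅
  live L5: {c,t}→{c,t}
  live L6: {c}→∅
  live L7: ∅→∅

Interfere edges:
  c: {n,r,t}
  i: {k,r,t}
  k: {i}
  n: {c,t}
  r: {c,i,t}
  t: {c,i,n,r}

Chromatic number:
  {c,n,t} pairwise interfere (3-clique) ⇒ χ ≥ 3
  3-colouring: c0={k,t}  c1={c,i}  c2={n,r}
  χ = 3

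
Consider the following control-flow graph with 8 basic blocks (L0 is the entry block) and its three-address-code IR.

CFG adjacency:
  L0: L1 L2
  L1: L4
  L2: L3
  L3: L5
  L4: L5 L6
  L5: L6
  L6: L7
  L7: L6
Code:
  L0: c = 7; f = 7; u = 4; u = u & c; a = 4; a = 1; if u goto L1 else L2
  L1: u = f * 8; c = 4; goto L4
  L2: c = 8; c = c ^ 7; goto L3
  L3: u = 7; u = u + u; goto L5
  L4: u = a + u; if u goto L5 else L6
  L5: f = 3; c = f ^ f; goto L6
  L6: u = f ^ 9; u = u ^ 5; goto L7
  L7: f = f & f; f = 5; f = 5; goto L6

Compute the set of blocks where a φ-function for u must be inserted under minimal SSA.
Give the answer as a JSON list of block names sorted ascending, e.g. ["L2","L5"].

Answer: ["L5", "L6"]

Working:
idom tree: L1←L0 L2←L0 L3←L2 L4←L1 L5←L0 L6←L0 L7←L6
Join-block Dom:
  L5: preds {L3,L4}: {L0,L2,L3} ∩ {L0,L1,L4} = {L0}; idom=L0
  L6: preds {L4,L5,L7}: {L0,L1,L4} ∩ {L0,L5} ∩ {L0,L6,L7} = {L0}; idom=L0

DF walk-up:
  join L5 pred L3: L3→L2 stop@L0
  join L5 pred L4: L4→L1 stop@L0
  join L6 pred L4: L4→L1 stop@L0
  join L6 pred L5: L5 stop@L0
  join L6 pred L7: L7→L6 stop@L0
  L0 → ∅
  L1 → {L5,L6}
  L2 → {L5}
  L3 → {L5}
  L4 → {L5,L6}
  L5 → {L6}
  L6 → {L6}
  L7 → {L6}

φ for u: defs {L0,L1,L3,L4,L6}
  DF⁺ = {L5,L6}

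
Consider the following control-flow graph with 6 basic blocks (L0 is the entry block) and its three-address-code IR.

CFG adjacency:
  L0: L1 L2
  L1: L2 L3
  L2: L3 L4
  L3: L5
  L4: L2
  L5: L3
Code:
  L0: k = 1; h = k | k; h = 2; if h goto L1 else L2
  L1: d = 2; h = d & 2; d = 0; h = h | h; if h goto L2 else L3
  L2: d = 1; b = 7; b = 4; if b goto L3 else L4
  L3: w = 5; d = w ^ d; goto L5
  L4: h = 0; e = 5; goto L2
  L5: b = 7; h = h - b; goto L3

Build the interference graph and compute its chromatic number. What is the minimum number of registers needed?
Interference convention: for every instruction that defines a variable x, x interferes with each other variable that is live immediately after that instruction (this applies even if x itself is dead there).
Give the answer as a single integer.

Answer: 3

Working:
Block summaries:
  L0: {h,k} / ∅
  L1: {d,h} / ∅
  L2: {b,d} / ∅
  L3: {d,w} / {d}
  L4: {e,h} / ∅
  L5: {b,h} / {h}

Backward fixpoint:
  L0: in=∅ out={h}
  L1: in=∅ out={d,h}
  L2: in={h} out={d,h}
  L3: in={d,h} out={d,h}
  L4: in=∅ out={h}
  L5: in={d,h} out={d,h}

Interfere edges:
  b↔{d,h}
  d↔{b,h,w}
  e↔{h}
  h↔{b,d,e,w}
  k↔∅
  w↔{d,h}

Colouring:
  lower bound: {b,d,h} mutually conflict ⇒ χ ≥ 3
  assign b→R2 d→R1 e→R1 h→R0 k→R0 w→R2 — no edge inside a register ⇒ χ ≤ 3
  χ = 3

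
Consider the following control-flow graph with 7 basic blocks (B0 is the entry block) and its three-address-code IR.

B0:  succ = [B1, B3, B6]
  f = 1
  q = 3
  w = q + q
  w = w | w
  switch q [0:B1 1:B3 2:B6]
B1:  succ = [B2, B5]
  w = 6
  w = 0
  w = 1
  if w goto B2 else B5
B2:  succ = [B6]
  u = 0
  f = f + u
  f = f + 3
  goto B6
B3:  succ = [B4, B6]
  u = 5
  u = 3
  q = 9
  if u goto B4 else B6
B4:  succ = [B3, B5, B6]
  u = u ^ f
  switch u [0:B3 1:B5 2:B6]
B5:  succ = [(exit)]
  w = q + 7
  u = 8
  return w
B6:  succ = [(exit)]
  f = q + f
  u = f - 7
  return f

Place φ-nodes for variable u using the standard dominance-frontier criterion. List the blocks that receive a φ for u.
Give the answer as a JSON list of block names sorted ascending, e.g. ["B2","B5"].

Answer: ["B3", "B5", "B6"]

Derivation:
idom tree: B1←B0 B2←B1 B3←B0 B4←B3 B5←B0 B6←B0
Dom at joins:
  B3: preds {B0,B4}: {B0} ∩ {B0,B3,B4} = {B0}; idom=B0
  B5: preds {B1,B4}: {B0,B1} ∩ {B0,B3,B4} = {B0}; idom=B0
  B6: preds {B0,B2,B3,B4}: {B0} ∩ {B0,B1,B2} ∩ {B0,B3} ∩ {B0,B3,B4} = {B0}; idom=B0

Frontier:
  B3←B0: walk · to B0
  B3←B4: walk B4→B3 to B0
  B5←B1: walk B1 to B0
  B5←B4: walk B4→B3 to B0
  B6←B0: walk · to B0
  B6←B2: walk B2→B1 to B0
  B6←B3: walk B3 to B0
  B6←B4: walk B4→B3 to B0
  DF(B0)=∅
  DF(B1)={B5,B6}
  DF(B2)={B6}
  DF(B3)={B3,B5,B6}
  DF(B4)={B3,B5,B6}
  DF(B5)=∅
  DF(B6)=∅

φ for u: defs {B2,B3,B4,B5,B6}
  DF⁺ = {B3,B5,B6}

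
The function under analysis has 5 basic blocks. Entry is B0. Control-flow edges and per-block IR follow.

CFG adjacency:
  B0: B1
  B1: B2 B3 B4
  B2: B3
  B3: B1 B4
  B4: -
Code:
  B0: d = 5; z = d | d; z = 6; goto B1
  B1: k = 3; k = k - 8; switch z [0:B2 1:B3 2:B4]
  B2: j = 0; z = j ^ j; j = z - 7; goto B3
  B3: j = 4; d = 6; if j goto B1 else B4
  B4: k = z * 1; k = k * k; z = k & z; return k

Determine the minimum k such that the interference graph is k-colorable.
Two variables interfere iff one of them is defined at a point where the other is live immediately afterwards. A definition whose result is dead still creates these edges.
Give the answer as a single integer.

Answer: 3

Derivation:
Per-block:
  B0: def={d,z} ue=∅
  B1: def={k} ue={z}
  B2: def={j,z} ue=∅
  B3: def={d,j} ue=∅
  B4: def={k,z} ue={z}

Backward fixpoint:
  live B0: ∅→{z}
  live B1: {z}→{z}
  live B2: ∅→{z}
  live B3: {z}→{z}
  live B4: {z}→∅

Conflict graph:
  d↔{j,z}
  j↔{d,z}
  k↔{z}
  z↔{d,j,k}

Colouring:
  clique {d,j,z} ⇒ need ≥ 3
  assign d→c1 j→c2 k→c1 z→c0 — no edge inside a register ⇒ χ ≤ 3
  χ = 3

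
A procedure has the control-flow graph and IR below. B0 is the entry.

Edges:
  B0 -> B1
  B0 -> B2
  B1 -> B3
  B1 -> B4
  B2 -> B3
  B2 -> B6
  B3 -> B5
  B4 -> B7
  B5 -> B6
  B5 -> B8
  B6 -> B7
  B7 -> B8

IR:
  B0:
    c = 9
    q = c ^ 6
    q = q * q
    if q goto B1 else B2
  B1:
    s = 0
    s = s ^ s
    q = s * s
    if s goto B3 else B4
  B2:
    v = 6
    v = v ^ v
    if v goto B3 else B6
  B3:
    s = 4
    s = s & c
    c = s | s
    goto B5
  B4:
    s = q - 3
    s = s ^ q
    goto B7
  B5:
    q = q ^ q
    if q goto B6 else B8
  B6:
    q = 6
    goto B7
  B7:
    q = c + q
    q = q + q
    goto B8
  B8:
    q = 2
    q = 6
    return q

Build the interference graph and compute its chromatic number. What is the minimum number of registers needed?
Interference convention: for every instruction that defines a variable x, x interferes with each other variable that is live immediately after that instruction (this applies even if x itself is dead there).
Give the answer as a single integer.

Block summaries:
  B0: {c,q} / ∅
  B1: {q,s} / ∅
  B2: {v} / ∅
  B3: {c,s} / {c}
  B4: {s} / {q}
  B5: {q} / {q}
  B6: {q} / ∅
  B7: {q} / {c,q}
  B8: {q} / ∅

Liveness:
  B0: in=∅ out={c,q}
  B1: in={c} out={c,q}
  B2: in={c,q} out={c,q}
  B3: in={c,q} out={c,q}
  B4: in={c,q} out={c,q}
  B5: in={c,q} out={c}
  B6: in={c} out={c,q}
  B7: in={c,q} out=∅
  B8: in=∅ out=∅

Interference:
  c: {q,s,v}
  q: {c,s,v}
  s: {c,q}
  v: {c,q}

Chromatic number:
  {c,q,s} pairwise interfere (3-clique) ⇒ χ ≥ 3
  3-colouring: c0={c}  c1={q}  c2={s,v}
  χ = 3

Answer: 3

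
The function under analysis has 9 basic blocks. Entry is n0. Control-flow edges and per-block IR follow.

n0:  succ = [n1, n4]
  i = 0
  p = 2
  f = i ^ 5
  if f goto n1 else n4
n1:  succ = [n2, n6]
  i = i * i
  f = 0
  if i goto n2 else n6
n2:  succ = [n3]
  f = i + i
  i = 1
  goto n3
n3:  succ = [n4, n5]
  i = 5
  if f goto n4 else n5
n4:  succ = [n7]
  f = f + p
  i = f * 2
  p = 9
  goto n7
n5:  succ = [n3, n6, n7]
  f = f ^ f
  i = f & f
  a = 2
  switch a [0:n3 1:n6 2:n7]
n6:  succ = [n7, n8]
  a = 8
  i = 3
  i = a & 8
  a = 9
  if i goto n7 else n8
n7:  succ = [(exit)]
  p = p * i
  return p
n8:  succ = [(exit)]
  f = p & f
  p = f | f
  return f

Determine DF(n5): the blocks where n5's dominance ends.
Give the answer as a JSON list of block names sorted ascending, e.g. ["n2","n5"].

idom tree: n1←n0 n2←n1 n3←n2 n4←n0 n5←n3 n6←n1 n7←n0 n8←n6
Join-block Dom:
  n3: preds {n2,n5}: {n0,n1,n2} ∩ {n0,n1,n2,n3,n5} = {n0,n1,n2}; idom=n2
  n4: preds {n0,n3}: {n0} ∩ {n0,n1,n2,n3} = {n0}; idom=n0
  n6: preds {n1,n5}: {n0,n1} ∩ {n0,n1,n2,n3,n5} = {n0,n1}; idom=n1
  n7: preds {n4,n5,n6}: {n0,n4} ∩ {n0,n1,n2,n3,n5} ∩ {n0,n1,n6} = {n0}; idom=n0

DF walk-up:
  n3←n2: walk · to n2
  n3←n5: walk n5→n3 to n2
  n4←n0: walk · to n0
  n4←n3: walk n3→n2→n1 to n0
  n6←n1: walk · to n1
  n6←n5: walk n5→n3→n2 to n1
  n7←n4: walk n4 to n0
  n7←n5: walk n5→n3→n2→n1 to n0
  n7←n6: walk n6→n1 to n0
  n0 → ∅
  n1 → {n4,n7}
  n2 → {n4,n6,n7}
  n3 → {n3,n4,n6,n7}
  n4 → {n7}
  n5 → {n3,n6,n7}
  n6 → {n7}
  n7 → ∅
  n8 → ∅

DF(n5) = ["n3", "n6", "n7"]

Answer: ["n3", "n6", "n7"]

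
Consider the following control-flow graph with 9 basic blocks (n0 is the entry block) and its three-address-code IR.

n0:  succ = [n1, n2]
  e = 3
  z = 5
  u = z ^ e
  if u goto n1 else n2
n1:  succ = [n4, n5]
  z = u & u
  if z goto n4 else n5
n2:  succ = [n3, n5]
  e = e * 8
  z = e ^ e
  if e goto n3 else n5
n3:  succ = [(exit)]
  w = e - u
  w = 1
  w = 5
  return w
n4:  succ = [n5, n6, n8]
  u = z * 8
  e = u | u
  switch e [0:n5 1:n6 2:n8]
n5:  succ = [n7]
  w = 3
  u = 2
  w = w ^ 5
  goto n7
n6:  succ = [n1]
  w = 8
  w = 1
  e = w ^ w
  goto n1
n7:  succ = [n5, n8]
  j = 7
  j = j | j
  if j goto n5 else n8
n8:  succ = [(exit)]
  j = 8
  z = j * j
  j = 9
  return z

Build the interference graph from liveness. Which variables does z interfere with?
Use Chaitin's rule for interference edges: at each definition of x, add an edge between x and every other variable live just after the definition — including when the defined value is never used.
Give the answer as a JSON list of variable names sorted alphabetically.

Answer: ["e", "j", "u"]

Derivation:
Block summaries:
  n0 def {e,u,z} use ∅
  n1 def {z} use {u}
  n2 def {e,z} use {e}
  n3 def {w} use {e,u}
  n4 def {e,u} use {z}
  n5 def {u,w} use ∅
  n6 def {e,w} use ∅
  n7 def {j} use ∅
  n8 def {j,z} use ∅

Live sets:
  n0 li=∅ lo={e,u}
  n1 li={u} lo={z}
  n2 li={e,u} lo={e,u}
  n3 li={e,u} lo=∅
  n4 li={z} lo={u}
  n5 li=∅ lo=∅
  n6 li={u} lo={u}
  n7 li=∅ lo=∅
  n8 li=∅ lo=∅

Interfere edges:
  e↔{u,z}
  j↔{z}
  u↔{e,w,z}
  w↔{u}
  z↔{e,j,u}

N(z) = ["e", "j", "u"]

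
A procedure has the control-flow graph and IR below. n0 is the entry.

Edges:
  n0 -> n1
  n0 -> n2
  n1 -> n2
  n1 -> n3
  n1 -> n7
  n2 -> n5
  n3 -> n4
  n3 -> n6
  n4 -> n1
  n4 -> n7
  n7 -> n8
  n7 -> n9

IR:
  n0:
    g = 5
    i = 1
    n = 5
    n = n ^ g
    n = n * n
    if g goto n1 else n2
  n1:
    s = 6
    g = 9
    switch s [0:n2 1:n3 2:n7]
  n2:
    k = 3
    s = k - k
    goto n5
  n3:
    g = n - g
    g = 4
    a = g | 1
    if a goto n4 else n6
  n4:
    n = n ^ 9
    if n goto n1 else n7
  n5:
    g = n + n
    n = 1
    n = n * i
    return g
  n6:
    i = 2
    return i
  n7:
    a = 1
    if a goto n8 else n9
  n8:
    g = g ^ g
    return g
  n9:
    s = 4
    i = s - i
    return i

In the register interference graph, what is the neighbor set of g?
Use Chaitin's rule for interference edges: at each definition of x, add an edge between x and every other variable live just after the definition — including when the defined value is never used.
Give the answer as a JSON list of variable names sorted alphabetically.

Per-block:
  n0: {g,i,n} / ∅
  n1: {g,s} / ∅
  n2: {k,s} / ∅
  n3: {a,g} / {g,n}
  n4: {n} / {n}
  n5: {g,n} / {i,n}
  n6: {i} / ∅
  n7: {a} / ∅
  n8: {g} / {g}
  n9: {i,s} / {i}

Live sets:
  live n0: ∅→{i,n}
  live n1: {i,n}→{g,i,n}
  live n2: {i,n}→{i,n}
  live n3: {g,i,n}→{g,i,n}
  live n4: {g,i,n}→{g,i,n}
  live n5: {i,n}→∅
  live n6: ∅→∅
  live n7: {g,i}→{g,i}
  live n8: {g}→∅
  live n9: {i}→∅

Interference:
  a — {g,i,n}
  g — {a,i,n,s}
  i — {a,g,k,n,s}
  k — {i,n}
  n — {a,g,i,k,s}
  s — {g,i,n}

N(g) = ["a", "i", "n", "s"]

Answer: ["a", "i", "n", "s"]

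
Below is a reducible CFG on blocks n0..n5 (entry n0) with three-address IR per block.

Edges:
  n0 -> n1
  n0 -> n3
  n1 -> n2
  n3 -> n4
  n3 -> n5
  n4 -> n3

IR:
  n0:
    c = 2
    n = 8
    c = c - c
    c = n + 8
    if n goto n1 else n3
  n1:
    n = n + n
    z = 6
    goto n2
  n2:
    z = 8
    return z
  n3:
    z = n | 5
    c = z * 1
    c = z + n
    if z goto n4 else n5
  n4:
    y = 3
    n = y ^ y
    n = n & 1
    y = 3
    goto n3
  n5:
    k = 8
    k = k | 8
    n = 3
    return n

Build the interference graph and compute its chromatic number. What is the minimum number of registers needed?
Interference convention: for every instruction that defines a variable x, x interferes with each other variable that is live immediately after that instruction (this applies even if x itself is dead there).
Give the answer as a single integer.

Answer: 3

Analysis:
def/use:
  n0 def {c,n} use ∅
  n1 def {n,z} use {n}
  n2 def {z} use ∅
  n3 def {c,z} use {n}
  n4 def {n,y} use ∅
  n5 def {k,n} use ∅

Liveness:
  live n0: ∅→{n}
  live n1: {n}→∅
  live n2: ∅→∅
  live n3: {n}→∅
  live n4: ∅→{n}
  live n5: ∅→∅

Interfere edges:
  c — {n,z}
  k — ∅
  n — {c,y,z}
  y — {n}
  z — {c,n}

Chromatic number:
  clique {c,n,z} ⇒ need ≥ 3
  assign c→r1 k→r0 n→r0 y→r1 z→r2 — no edge inside a register ⇒ χ ≤ 3
  χ = 3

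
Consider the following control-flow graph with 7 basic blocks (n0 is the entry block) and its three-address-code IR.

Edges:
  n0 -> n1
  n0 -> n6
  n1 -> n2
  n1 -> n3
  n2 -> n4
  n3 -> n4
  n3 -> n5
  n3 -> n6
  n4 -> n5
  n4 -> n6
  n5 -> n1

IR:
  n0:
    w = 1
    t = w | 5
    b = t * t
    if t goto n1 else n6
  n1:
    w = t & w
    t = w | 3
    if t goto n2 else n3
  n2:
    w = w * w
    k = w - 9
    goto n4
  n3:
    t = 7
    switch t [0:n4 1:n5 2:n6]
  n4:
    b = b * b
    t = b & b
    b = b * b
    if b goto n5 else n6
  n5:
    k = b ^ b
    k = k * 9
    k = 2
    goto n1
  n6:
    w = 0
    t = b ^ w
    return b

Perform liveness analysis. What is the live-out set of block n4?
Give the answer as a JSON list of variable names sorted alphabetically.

Answer: ["b", "t", "w"]

Working:
def/use:
  n0: def={b,t,w} ue=∅
  n1: def={t,w} ue={t,w}
  n2: def={k,w} ue={w}
  n3: def={t} ue=∅
  n4: def={b,t} ue={b}
  n5: def={k} ue={b}
  n6: def={t,w} ue={b}

Live sets:
  live n0: ∅→{b,t,w}
  live n1: {b,t,w}→{b,w}
  live n2: {b,w}→{b,w}
  live n3: {b,w}→{b,t,w}
  live n4: {b,w}→{b,t,w}
  live n5: {b,t,w}→{b,t,w}
  live n6: {b}→∅

live-out(n4) = ["b", "t", "w"]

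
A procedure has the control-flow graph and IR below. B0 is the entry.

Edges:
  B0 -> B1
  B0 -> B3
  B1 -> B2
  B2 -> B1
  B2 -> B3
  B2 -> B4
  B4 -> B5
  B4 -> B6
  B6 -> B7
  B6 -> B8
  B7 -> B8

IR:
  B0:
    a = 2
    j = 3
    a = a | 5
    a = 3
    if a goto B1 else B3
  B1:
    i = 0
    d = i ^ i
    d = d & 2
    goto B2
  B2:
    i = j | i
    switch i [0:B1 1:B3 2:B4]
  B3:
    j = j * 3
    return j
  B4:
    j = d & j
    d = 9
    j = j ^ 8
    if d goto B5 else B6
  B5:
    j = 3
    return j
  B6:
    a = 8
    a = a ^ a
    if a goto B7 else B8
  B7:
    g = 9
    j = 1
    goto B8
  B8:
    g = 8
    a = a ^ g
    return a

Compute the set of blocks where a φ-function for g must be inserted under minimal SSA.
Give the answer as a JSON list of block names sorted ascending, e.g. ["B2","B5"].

Answer: ["B8"]

Working:
idom tree: B1←B0 B2←B1 B3←B0 B4←B2 B5←B4 B6←B4 B7←B6 B8←B6
Dom∩ at merges:
  B1: preds {B0,B2}: {B0} ∩ {B0,B1,B2} = {B0}; idom=B0
  B3: preds {B0,B2}: {B0} ∩ {B0,B1,B2} = {B0}; idom=B0
  B8: preds {B6,B7}: {B0,B1,B2,B4,B6} ∩ {B0,B1,B2,B4,B6,B7} = {B0,B1,B2,B4,B6}; idom=B6

Frontier:
  B1←B0: walk · to B0
  B1←B2: walk B2→B1 to B0
  B3←B0: walk · to B0
  B3←B2: walk B2→B1 to B0
  B8←B6: walk · to B6
  B8←B7: walk B7 to B6
  B0 → ∅
  B1 → {B1,B3}
  B2 → {B1,B3}
  B3 → ∅
  B4 → ∅
  B5 → ∅
  B6 → ∅
  B7 → {B8}
  B8 → ∅

φ for g: defs {B7,B8}
  DF⁺ = {B8}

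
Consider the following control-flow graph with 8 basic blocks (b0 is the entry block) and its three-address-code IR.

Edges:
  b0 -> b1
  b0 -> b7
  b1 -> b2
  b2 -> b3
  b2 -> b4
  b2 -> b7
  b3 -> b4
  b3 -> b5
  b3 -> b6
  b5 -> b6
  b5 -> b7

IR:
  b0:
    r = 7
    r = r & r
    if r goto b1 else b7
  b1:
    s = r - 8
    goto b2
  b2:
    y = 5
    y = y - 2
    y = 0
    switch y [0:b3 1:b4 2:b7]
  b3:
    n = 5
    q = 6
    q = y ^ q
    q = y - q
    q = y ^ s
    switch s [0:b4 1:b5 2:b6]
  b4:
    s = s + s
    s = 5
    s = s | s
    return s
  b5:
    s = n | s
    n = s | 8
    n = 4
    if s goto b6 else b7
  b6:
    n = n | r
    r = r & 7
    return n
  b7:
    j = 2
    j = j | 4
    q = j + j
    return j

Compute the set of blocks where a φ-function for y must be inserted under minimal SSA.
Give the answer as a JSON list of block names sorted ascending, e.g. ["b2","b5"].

Answer: ["b7"]

Derivation:
idom tree: b1←b0 b2←b1 b3←b2 b4←b2 b5←b3 b6←b3 b7←b0
Dom at joins:
  b4: preds {b2,b3}: {b0,b1,b2} ∩ {b0,b1,b2,b3} = {b0,b1,b2}; idom=b2
  b6: preds {b3,b5}: {b0,b1,b2,b3} ∩ {b0,b1,b2,b3,b5} = {b0,b1,b2,b3}; idom=b3
  b7: preds {b0,b2,b5}: {b0} ∩ {b0,b1,b2} ∩ {b0,b1,b2,b3,b5} = {b0}; idom=b0

DF derivation:
  b4←b2: walk · to b2
  b4←b3: walk b3 to b2
  b6←b3: walk · to b3
  b6←b5: walk b5 to b3
  b7←b0: walk · to b0
  b7←b2: walk b2→b1 to b0
  b7←b5: walk b5→b3→b2→b1 to b0
  b0: DF=∅
  b1: DF={b7}
  b2: DF={b7}
  b3: DF={b4,b7}
  b4: DF=∅
  b5: DF={b6,b7}
  b6: DF=∅
  b7: DF=∅

φ for y: defs {b2}
  DF⁺ = {b7}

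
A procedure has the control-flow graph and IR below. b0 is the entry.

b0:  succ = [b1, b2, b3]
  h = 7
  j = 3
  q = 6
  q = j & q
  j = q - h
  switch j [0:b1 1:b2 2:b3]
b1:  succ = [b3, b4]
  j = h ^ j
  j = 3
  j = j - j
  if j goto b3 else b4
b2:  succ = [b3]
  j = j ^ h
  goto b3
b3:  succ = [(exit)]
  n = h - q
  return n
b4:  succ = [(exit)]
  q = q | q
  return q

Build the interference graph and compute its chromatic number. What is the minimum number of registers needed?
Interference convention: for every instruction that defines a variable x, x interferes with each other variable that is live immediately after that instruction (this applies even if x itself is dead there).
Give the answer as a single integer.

def/use:
  b0: {h,j,q} / ∅
  b1: {j} / {h,j}
  b2: {j} / {h,j}
  b3: {n} / {h,q}
  b4: {q} / {q}

Liveness:
  live b0: ∅→{h,j,q}
  live b1: {h,j,q}→{h,q}
  live b2: {h,j,q}→{h,q}
  live b3: {h,q}→∅
  live b4: {q}→∅

Interfere edges:
  h — {j,q}
  j — {h,q}
  n — ∅
  q — {h,j}

Chromatic number:
  lower bound: {h,j,q} mutually conflict ⇒ χ ≥ 3
  assign h→R0 j→R1 n→R0 q→R2 — no edge inside a register ⇒ χ ≤ 3
  χ = 3

Answer: 3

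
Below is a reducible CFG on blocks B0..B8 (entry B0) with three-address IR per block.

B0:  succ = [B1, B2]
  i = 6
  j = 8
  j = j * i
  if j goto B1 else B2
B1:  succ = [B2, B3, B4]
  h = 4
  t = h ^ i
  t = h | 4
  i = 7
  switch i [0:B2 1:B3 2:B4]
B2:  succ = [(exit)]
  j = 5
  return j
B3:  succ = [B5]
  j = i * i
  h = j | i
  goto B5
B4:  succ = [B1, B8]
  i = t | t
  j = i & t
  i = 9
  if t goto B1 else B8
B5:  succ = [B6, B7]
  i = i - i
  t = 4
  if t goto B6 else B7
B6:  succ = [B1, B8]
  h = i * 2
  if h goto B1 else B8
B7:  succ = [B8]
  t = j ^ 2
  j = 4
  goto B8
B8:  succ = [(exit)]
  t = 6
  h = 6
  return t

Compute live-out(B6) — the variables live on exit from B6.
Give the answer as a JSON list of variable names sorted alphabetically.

Answer: ["i"]

Working:
Block summaries:
  B0: {i,j} / ∅
  B1: {h,i,t} / {i}
  B2: {j} / ∅
  B3: {h,j} / {i}
  B4: {i,j} / {t}
  B5: {i,t} / {i}
  B6: {h} / {i}
  B7: {j,t} / {j}
  B8: {h,t} / ∅

Liveness:
  live B0: ∅→{i}
  live B1: {i}→{i,t}
  live B2: ∅→∅
  live B3: {i}→{i,j}
  live B4: {t}→{i}
  live B5: {i,j}→{i,j}
  live B6: {i}→{i}
  live B7: {j}→∅
  live B8: ∅→∅

live-out(B6) = ["i"]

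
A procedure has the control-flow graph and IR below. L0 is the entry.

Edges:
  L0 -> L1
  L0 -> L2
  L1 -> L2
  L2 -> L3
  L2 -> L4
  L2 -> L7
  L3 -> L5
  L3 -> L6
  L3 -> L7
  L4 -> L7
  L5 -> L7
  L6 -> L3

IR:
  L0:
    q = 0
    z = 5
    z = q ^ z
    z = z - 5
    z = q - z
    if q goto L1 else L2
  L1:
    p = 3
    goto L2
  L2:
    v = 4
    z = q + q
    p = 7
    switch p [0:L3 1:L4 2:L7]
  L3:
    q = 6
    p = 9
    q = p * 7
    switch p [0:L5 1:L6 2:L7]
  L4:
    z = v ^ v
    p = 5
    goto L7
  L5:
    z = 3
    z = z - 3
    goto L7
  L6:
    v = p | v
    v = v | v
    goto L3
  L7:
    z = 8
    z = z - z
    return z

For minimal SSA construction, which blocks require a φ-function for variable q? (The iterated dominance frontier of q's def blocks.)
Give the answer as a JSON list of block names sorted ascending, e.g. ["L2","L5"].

Answer: ["L3", "L7"]

Working:
idom tree: L1←L0 L2←L0 L3←L2 L4←L2 L5←L3 L6←L3 L7←L2
Dom at joins:
  L2: preds {L0,L1}: {L0} ∩ {L0,L1} = {L0}; idom=L0
  L3: preds {L2,L6}: {L0,L2} ∩ {L0,L2,L3,L6} = {L0,L2}; idom=L2
  L7: preds {L2,L3,L4,L5}: {L0,L2} ∩ {L0,L2,L3} ∩ {L0,L2,L4} ∩ {L0,L2,L3,L5} = {L0,L2}; idom=L2

DF walk-up:
  join L2 pred L0: · stop@L0
  join L2 pred L1: L1 stop@L0
  join L3 pred L2: · stop@L2
  join L3 pred L6: L6→L3 stop@L2
  join L7 pred L2: · stop@L2
  join L7 pred L3: L3 stop@L2
  join L7 pred L4: L4 stop@L2
  join L7 pred L5: L5→L3 stop@L2
  L0 → ∅
  L1 → {L2}
  L2 → ∅
  L3 → {L3,L7}
  L4 → {L7}
  L5 → {L7}
  L6 → {L3}
  L7 → ∅

φ for q: defs {L0,L3}
  DF⁺ = {L3,L7}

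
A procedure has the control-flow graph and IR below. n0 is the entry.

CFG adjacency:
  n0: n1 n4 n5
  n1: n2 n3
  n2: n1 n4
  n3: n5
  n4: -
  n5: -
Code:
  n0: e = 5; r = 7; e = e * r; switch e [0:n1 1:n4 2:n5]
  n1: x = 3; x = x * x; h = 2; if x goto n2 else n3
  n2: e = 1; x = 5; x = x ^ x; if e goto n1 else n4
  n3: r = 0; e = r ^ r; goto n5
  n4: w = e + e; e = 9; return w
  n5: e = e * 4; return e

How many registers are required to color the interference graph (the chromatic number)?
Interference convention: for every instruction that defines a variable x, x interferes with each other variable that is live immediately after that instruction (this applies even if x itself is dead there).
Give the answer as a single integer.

Answer: 2

Derivation:
def/use:
  n0 def {e,r} use ∅
  n1 def {h,x} use ∅
  n2 def {e,x} use ∅
  n3 def {e,r} use ∅
  n4 def {e,w} use {e}
  n5 def {e} use {e}

Live sets:
  n0: in=∅ out={e}
  n1: in=∅ out=∅
  n2: in=∅ out={e}
  n3: in=∅ out={e}
  n4: in={e} out=∅
  n5: in={e} out=∅

Conflict graph:
  e: {r,w,x}
  h: {x}
  r: {e}
  w: {e}
  x: {e,h}

Colouring:
  clique {e,r} ⇒ need ≥ 2
  assign e→R0 h→R0 r→R1 w→R1 x→R1 — no edge inside a register ⇒ χ ≤ 2
  χ = 2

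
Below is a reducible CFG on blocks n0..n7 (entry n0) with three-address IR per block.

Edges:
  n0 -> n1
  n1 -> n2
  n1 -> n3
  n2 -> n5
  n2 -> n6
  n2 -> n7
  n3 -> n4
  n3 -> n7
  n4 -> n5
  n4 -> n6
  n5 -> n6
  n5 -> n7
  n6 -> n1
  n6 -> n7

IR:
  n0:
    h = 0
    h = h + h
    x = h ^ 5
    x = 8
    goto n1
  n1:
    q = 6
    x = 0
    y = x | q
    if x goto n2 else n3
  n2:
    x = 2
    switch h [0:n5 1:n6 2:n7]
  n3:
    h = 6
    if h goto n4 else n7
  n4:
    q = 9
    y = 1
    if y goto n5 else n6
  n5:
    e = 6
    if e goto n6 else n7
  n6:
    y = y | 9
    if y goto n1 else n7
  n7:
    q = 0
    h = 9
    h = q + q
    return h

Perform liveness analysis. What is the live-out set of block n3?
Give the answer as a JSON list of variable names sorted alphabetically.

def/use:
  n0 def {h,x} use ∅
  n1 def {q,x,y} use ∅
  n2 def {x} use {h}
  n3 def {h} use ∅
  n4 def {q,y} use ∅
  n5 def {e} use ∅
  n6 def {y} use {y}
  n7 def {h,q} use ∅

Live sets:
  n0: in=∅ out={h}
  n1: in={h} out={h,y}
  n2: in={h,y} out={h,y}
  n3: in=∅ out={h}
  n4: in={h} out={h,y}
  n5: in={h,y} out={h,y}
  n6: in={h,y} out={h}
  n7: in=∅ out=∅

live-out(n3) = ["h"]

Answer: ["h"]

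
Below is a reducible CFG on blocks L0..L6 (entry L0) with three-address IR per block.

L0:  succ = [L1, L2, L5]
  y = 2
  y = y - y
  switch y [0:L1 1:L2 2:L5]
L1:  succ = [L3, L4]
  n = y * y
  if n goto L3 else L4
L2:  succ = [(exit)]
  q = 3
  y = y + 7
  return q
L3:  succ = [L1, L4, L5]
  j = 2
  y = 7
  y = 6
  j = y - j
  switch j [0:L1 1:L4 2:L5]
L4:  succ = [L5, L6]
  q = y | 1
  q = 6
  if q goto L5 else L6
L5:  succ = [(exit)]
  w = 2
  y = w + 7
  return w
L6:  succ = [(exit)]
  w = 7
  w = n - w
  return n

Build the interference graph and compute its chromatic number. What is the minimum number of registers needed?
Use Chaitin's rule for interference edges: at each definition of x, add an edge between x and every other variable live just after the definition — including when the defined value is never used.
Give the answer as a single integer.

Answer: 3

Analysis:
Block summaries:
  L0: {y} / ∅
  L1: {n} / {y}
  L2: {q,y} / {y}
  L3: {j,y} / ∅
  L4: {q} / {y}
  L5: {w,y} / ∅
  L6: {w} / {n}

Liveness:
  L0: in=∅ out={y}
  L1: in={y} out={n,y}
  L2: in={y} out=∅
  L3: in={n} out={n,y}
  L4: in={n,y} out={n}
  L5: in=∅ out=∅
  L6: in={n} out=∅

Interfere edges:
  j: {n,y}
  n: {j,q,w,y}
  q: {n,y}
  w: {n,y}
  y: {j,n,q,w}

Colouring:
  lower bound: {j,n,y} mutually conflict ⇒ χ ≥ 3
  3-colouring: c0={n}  c1={y}  c2={j,q,w}
  χ = 3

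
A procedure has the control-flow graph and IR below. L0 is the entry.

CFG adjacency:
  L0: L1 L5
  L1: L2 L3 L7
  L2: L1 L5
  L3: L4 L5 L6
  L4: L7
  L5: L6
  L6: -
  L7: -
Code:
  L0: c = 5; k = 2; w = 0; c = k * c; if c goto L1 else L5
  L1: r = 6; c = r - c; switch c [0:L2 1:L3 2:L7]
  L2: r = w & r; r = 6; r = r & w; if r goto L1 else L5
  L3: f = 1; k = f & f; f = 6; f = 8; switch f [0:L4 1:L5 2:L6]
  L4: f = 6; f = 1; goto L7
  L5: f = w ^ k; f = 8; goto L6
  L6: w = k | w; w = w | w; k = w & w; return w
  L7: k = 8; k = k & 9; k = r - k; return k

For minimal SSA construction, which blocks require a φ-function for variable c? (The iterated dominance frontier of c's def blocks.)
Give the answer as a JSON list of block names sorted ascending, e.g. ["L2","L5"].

Answer: ["L1", "L5", "L6"]

Working:
idom tree: L1←L0 L2←L1 L3←L1 L4←L3 L5←L0 L6←L0 L7←L1
Dom∩ at merges:
  L1: preds {L0,L2}: {L0} ∩ {L0,L1,L2} = {L0}; idom=L0
  L5: preds {L0,L2,L3}: {L0} ∩ {L0,L1,L2} ∩ {L0,L1,L3} = {L0}; idom=L0
  L6: preds {L3,L5}: {L0,L1,L3} ∩ {L0,L5} = {L0}; idom=L0
  L7: preds {L1,L4}: {L0,L1} ∩ {L0,L1,L3,L4} = {L0,L1}; idom=L1

Frontier:
  L1←L0: walk · to L0
  L1←L2: walk L2→L1 to L0
  L5←L0: walk · to L0
  L5←L2: walk L2→L1 to L0
  L5←L3: walk L3→L1 to L0
  L6←L3: walk L3→L1 to L0
  L6←L5: walk L5 to L0
  L7←L1: walk · to L1
  L7←L4: walk L4→L3 to L1
  L0 → ∅
  L1 → {L1,L5,L6}
  L2 → {L1,L5}
  L3 → {L5,L6,L7}
  L4 → {L7}
  L5 → {L6}
  L6 → ∅
  L7 → ∅

φ for c: defs {L0,L1}
  DF⁺ = {L1,L5,L6}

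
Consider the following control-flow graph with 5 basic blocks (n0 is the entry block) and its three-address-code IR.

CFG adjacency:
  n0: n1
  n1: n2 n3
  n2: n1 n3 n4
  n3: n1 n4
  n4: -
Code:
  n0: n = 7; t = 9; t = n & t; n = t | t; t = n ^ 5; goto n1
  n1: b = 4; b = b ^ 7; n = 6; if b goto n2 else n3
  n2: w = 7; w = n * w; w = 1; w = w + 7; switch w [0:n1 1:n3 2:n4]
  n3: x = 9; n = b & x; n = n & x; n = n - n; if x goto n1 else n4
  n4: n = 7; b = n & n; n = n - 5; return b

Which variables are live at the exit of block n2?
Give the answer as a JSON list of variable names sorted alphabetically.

def/use:
  n0 def {n,t} use ∅
  n1 def {b,n} use ∅
  n2 def {w} use {n}
  n3 def {n,x} use {b}
  n4 def {b,n} use ∅

Liveness:
  n0: in=∅ out=∅
  n1: in=∅ out={b,n}
  n2: in={b,n} out={b}
  n3: in={b} out=∅
  n4: in=∅ out=∅

live-out(n2) = ["b"]

Answer: ["b"]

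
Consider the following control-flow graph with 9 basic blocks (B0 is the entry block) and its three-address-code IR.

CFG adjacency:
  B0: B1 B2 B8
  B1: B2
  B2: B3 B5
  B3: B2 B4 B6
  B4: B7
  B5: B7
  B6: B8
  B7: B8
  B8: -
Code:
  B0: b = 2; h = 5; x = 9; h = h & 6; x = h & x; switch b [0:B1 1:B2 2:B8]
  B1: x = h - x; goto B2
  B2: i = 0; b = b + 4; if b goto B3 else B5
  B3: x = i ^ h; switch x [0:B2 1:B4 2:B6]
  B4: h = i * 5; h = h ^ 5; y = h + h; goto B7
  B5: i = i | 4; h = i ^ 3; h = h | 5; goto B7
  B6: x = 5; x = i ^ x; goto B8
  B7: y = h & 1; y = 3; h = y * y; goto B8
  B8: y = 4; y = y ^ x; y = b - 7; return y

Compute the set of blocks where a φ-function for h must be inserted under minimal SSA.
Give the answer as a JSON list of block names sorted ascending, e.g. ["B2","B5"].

idom tree: B1←B0 B2←B0 B3←B2 B4←B3 B5←B2 B6←B3 B7←B2 B8←B0
Join-block Dom:
  B2: preds {B0,B1,B3}: {B0} ∩ {B0,B1} ∩ {B0,B2,B3} = {B0}; idom=B0
  B7: preds {B4,B5}: {B0,B2,B3,B4} ∩ {B0,B2,B5} = {B0,B2}; idom=B2
  B8: preds {B0,B6,B7}: {B0} ∩ {B0,B2,B3,B6} ∩ {B0,B2,B7} = {B0}; idom=B0

DF walk-up:
  join B2 pred B0: · stop@B0
  join B2 pred B1: B1 stop@B0
  join B2 pred B3: B3→B2 stop@B0
  join B7 pred B4: B4→B3 stop@B2
  join B7 pred B5: B5 stop@B2
  join B8 pred B0: · stop@B0
  join B8 pred B6: B6→B3→B2 stop@B0
  join B8 pred B7: B7→B2 stop@B0
  DF(B0)=∅
  DF(B1)={B2}
  DF(B2)={B2,B8}
  DF(B3)={B2,B7,B8}
  DF(B4)={B7}
  DF(B5)={B7}
  DF(B6)={B8}
  DF(B7)={B8}
  DF(B8)=∅

φ for h: defs {B0,B4,B5,B7}
  DF⁺ = {B7,B8}

Answer: ["B7", "B8"]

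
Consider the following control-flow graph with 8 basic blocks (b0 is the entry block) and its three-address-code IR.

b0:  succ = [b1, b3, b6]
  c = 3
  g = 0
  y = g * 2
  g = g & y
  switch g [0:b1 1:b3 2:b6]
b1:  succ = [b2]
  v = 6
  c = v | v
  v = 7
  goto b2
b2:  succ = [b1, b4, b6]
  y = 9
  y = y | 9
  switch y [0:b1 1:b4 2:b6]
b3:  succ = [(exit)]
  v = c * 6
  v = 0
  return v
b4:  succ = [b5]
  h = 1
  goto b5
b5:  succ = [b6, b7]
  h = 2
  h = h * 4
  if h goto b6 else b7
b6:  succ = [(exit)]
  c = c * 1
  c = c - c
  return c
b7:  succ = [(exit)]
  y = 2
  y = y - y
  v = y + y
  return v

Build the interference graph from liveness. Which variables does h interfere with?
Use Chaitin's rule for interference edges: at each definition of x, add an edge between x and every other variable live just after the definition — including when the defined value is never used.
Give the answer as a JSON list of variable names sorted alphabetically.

Block summaries:
  b0: {c,g,y} / ∅
  b1: {c,v} / ∅
  b2: {y} / ∅
  b3: {v} / {c}
  b4: {h} / ∅
  b5: {h} / ∅
  b6: {c} / {c}
  b7: {v,y} / ∅

Liveness:
  b0 li=∅ lo={c}
  b1 li=∅ lo={c}
  b2 li={c} lo={c}
  b3 li={c} lo=∅
  b4 li={c} lo={c}
  b5 li={c} lo={c}
  b6 li={c} lo=∅
  b7 li=∅ lo=∅

Interference:
  c — {g,h,v,y}
  g — {c,y}
  h — {c}
  v — {c}
  y — {c,g}

N(h) = ["c"]

Answer: ["c"]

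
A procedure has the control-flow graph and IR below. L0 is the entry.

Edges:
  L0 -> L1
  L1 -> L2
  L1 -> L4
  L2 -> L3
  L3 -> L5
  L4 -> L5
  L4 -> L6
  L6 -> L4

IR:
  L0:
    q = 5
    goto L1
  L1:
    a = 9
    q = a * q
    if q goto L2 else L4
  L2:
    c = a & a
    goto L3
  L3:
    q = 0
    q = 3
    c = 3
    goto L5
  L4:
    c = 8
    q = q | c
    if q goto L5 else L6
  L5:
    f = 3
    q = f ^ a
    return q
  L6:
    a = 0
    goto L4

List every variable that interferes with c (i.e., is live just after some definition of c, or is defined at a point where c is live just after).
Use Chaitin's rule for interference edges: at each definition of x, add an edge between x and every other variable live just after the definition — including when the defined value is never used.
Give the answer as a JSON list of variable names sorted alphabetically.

Answer: ["a", "q"]

Working:
Per-block:
  L0: {q} / ∅
  L1: {a,q} / {q}
  L2: {c} / {a}
  L3: {c,q} / ∅
  L4: {c,q} / {q}
  L5: {f,q} / {a}
  L6: {a} / ∅

Live sets:
  L0 li=∅ lo={q}
  L1 li={q} lo={a,q}
  L2 li={a} lo={a}
  L3 li={a} lo={a}
  L4 li={a,q} lo={a,q}
  L5 li={a} lo=∅
  L6 li={q} lo={a,q}

Interference:
  a: {c,f,q}
  c: {a,q}
  f: {a}
  q: {a,c}

N(c) = ["a", "q"]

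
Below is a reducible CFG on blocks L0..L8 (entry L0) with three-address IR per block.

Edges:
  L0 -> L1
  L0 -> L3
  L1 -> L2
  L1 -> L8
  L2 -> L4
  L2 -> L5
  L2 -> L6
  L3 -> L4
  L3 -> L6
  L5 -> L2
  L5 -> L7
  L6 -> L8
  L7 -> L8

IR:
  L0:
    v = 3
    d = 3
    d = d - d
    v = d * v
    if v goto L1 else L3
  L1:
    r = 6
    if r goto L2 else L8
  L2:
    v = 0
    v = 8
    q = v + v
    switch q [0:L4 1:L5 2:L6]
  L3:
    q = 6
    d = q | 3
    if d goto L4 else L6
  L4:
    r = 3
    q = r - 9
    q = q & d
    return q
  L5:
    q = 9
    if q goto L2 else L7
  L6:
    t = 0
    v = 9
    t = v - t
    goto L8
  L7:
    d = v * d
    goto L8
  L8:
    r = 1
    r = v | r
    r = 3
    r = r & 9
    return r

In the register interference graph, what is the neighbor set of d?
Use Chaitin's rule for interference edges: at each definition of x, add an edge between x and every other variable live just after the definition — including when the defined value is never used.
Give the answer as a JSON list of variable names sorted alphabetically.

Answer: ["q", "r", "v"]

Analysis:
Per-block:
  L0: {d,v} / ∅
  L1: {r} / ∅
  L2: {q,v} / ∅
  L3: {d,q} / ∅
  L4: {q,r} / {d}
  L5: {q} / ∅
  L6: {t,v} / ∅
  L7: {d} / {d,v}
  L8: {r} / {v}

Backward fixpoint:
  L0 li=∅ lo={d,v}
  L1 li={d,v} lo={d,v}
  L2 li={d} lo={d,v}
  L3 li=∅ lo={d}
  L4 li={d} lo=∅
  L5 li={d,v} lo={d,v}
  L6 li=∅ lo={v}
  L7 li={d,v} lo={v}
  L8 li={v} lo=∅

Interference:
  d↔{q,r,v}
  q↔{d,v}
  r↔{d,v}
  t↔{v}
  v↔{d,q,r,t}

N(d) = ["q", "r", "v"]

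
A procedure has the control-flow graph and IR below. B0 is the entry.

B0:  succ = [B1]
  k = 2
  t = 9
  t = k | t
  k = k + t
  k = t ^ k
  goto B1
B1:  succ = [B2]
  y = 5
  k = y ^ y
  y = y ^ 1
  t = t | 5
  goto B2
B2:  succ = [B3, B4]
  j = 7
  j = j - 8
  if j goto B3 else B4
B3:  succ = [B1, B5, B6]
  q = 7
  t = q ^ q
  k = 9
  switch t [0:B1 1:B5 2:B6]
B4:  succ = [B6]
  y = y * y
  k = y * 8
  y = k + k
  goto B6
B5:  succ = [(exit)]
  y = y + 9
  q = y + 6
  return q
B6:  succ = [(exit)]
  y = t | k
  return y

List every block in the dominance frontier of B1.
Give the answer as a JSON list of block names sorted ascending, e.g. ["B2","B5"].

Answer: ["B1"]

Derivation:
idom tree: B1←B0 B2←B1 B3←B2 B4←B2 B5←B3 B6←B2
Dom at joins:
  B1: preds {B0,B3}: {B0} ∩ {B0,B1,B2,B3} = {B0}; idom=B0
  B6: preds {B3,B4}: {B0,B1,B2,B3} ∩ {B0,B1,B2,B4} = {B0,B1,B2}; idom=B2

Frontier:
  join B1 pred B0: · stop@B0
  join B1 pred B3: B3→B2→B1 stop@B0
  join B6 pred B3: B3 stop@B2
  join B6 pred B4: B4 stop@B2
  DF(B0)=∅
  DF(B1)={B1}
  DF(B2)={B1}
  DF(B3)={B1,B6}
  DF(B4)={B6}
  DF(B5)=∅
  DF(B6)=∅

DF(B1) = ["B1"]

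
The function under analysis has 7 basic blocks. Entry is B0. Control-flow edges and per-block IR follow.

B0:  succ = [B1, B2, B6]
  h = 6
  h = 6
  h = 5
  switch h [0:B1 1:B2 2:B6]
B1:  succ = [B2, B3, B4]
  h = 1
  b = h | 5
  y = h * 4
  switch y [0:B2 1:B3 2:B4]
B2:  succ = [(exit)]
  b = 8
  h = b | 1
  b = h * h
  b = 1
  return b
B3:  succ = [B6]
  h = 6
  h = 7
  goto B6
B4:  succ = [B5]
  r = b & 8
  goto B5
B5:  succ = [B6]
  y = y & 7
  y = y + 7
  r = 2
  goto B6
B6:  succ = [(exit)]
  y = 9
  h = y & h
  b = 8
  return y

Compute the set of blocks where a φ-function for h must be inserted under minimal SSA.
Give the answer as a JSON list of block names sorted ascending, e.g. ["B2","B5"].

idom tree: B1←B0 B2←B0 B3←B1 B4←B1 B5←B4 B6←B0
Dom∩ at merges:
  B2: preds {B0,B1}: {B0} ∩ {B0,B1} = {B0}; idom=B0
  B6: preds {B0,B3,B5}: {B0} ∩ {B0,B1,B3} ∩ {B0,B1,B4,B5} = {B0}; idom=B0

DF derivation:
  B2←B0: walk · to B0
  B2←B1: walk B1 to B0
  B6←B0: walk · to B0
  B6←B3: walk B3→B1 to B0
  B6←B5: walk B5→B4→B1 to B0
  DF(B0)=∅
  DF(B1)={B2,B6}
  DF(B2)=∅
  DF(B3)={B6}
  DF(B4)={B6}
  DF(B5)={B6}
  DF(B6)=∅

φ for h: defs {B0,B1,B2,B3,B6}
  DF⁺ = {B2,B6}

Answer: ["B2", "B6"]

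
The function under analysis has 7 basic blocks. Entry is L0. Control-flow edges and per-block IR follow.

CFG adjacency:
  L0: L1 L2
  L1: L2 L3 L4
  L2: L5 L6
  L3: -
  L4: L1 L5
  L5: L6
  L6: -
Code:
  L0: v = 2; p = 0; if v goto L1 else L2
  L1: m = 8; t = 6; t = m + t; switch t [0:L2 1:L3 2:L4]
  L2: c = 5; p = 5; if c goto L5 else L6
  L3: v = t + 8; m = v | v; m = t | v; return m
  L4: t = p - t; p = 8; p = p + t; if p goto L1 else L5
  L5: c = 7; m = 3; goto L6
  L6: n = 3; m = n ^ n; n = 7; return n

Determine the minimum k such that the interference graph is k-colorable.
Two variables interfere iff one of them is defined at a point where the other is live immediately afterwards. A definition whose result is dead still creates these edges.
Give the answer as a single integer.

Per-block:
  L0: def={p,v} ue=∅
  L1: def={m,t} ue=∅
  L2: def={c,p} ue=∅
  L3: def={m,v} ue={t}
  L4: def={p,t} ue={p,t}
  L5: def={c,m} ue=∅
  L6: def={m,n} ue=∅

Live sets:
  L0: in=∅ out={p}
  L1: in={p} out={p,t}
  L2: in=∅ out=∅
  L3: in={t} out=∅
  L4: in={p,t} out={p}
  L5: in=∅ out=∅
  L6: in=∅ out=∅

Conflict graph:
  c — {p}
  m — {p,t,v}
  n — ∅
  p — {c,m,t,v}
  t — {m,p,v}
  v — {m,p,t}

Colouring:
  {m,p,t,v} pairwise interfere (4-clique) ⇒ χ ≥ 4
  assign c→r1 m→r1 n→r0 p→r0 t→r2 v→r3 — no edge inside a register ⇒ χ ≤ 4
  χ = 4

Answer: 4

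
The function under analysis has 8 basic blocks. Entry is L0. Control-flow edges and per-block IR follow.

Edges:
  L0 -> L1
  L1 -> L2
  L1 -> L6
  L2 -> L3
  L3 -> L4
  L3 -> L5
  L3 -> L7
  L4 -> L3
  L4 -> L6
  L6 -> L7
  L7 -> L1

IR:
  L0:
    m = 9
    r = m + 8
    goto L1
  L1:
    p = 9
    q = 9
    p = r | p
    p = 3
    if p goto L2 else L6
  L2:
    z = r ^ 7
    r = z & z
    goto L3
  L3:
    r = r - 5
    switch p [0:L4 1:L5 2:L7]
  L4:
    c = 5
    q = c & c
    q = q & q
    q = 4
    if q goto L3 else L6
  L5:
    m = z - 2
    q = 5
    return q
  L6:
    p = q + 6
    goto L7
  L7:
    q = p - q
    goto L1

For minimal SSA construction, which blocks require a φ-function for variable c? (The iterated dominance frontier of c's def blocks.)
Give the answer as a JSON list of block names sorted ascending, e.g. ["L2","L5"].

idom tree: L1←L0 L2←L1 L3←L2 L4←L3 L5←L3 L6←L1 L7←L1
Dom∩ at merges:
  L1: preds {L0,L7}: {L0} ∩ {L0,L1,L7} = {L0}; idom=L0
  L3: preds {L2,L4}: {L0,L1,L2} ∩ {L0,L1,L2,L3,L4} = {L0,L1,L2}; idom=L2
  L6: preds {L1,L4}: {L0,L1} ∩ {L0,L1,L2,L3,L4} = {L0,L1}; idom=L1
  L7: preds {L3,L6}: {L0,L1,L2,L3} ∩ {L0,L1,L6} = {L0,L1}; idom=L1

DF derivation:
  join L1 pred L0: · stop@L0
  join L1 pred L7: L7→L1 stop@L0
  join L3 pred L2: · stop@L2
  join L3 pred L4: L4→L3 stop@L2
  join L6 pred L1: · stop@L1
  join L6 pred L4: L4→L3→L2 stop@L1
  join L7 pred L3: L3→L2 stop@L1
  join L7 pred L6: L6 stop@L1
  L0 → ∅
  L1 → {L1}
  L2 → {L6,L7}
  L3 → {L3,L6,L7}
  L4 → {L3,L6}
  L5 → ∅
  L6 → {L7}
  L7 → {L1}

φ for c: defs {L4}
  DF⁺ = {L1,L3,L6,L7}

Answer: ["L1", "L3", "L6", "L7"]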